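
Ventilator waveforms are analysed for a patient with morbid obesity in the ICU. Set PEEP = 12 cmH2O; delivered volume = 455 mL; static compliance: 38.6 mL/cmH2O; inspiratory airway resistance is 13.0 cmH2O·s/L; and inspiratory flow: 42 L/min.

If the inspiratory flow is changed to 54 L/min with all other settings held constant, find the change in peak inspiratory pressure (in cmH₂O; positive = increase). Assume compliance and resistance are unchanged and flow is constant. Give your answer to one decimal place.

Flow: 42 L/min ÷ 60 = 0.7 L/s.
New flow: 54 L/min ÷ 60 = 0.9 L/s.
PIP = Vt/C + R·V̇ + PEEP (constant-flow equation of motion).
Only the resistive term changes: ΔPIP = R × ΔV̇ = 13.0 × (0.9 − 0.7) = 13.0 × 0.2 = 2.6 cmH2O.

2.6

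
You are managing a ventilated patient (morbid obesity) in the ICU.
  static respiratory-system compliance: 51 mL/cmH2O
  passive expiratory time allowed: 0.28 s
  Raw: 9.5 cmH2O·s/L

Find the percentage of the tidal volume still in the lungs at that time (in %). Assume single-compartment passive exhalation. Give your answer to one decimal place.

τ = R × C = 9.5 × 51 mL/cmH2O = 9.5 × 0.051 L/cmH2O = 0.4845 s.
Passive exhalation: V(t)/V₀ = e^(−t/τ) = e^(−0.28/0.4845) = 0.5611.
Fraction remaining = 0.5611 → 56.11%.

56.1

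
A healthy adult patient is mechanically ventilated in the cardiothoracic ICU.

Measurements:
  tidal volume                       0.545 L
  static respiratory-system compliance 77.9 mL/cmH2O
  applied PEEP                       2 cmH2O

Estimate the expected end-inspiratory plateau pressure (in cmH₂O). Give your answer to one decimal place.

Pplat = PEEP + Vt / Cstat = 2 + 545 / 77.9 = 2 + 6.996 = 8.996 cmH2O.

9.0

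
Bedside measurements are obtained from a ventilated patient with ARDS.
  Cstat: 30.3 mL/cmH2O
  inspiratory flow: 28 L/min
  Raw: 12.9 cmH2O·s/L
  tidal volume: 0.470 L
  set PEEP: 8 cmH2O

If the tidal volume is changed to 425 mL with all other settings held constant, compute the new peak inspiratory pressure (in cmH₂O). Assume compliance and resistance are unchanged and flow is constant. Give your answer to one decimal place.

28.0

Flow: 28 L/min ÷ 60 = 0.4667 L/s.
PIP = Vt/C + R·V̇ + PEEP (constant-flow equation of motion).
Only the elastic term changes: ΔPIP = ΔVt / C = (425 − 470) / 30.3 = -1.485 cmH2O.
Original PIP = 470/30.3 + 12.9×0.4667 + 8 = 29.532 cmH2O; new PIP = 29.532 + (-1.485) = 28.047 cmH2O.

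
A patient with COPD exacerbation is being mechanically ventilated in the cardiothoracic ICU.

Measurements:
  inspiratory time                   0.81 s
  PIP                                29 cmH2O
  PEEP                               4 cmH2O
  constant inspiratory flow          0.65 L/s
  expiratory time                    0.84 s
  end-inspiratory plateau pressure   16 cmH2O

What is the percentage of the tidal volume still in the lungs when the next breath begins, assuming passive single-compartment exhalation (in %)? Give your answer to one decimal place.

38.4

Vt = flow × Ti = 0.65 L/s × 0.81 s × 1000 mL/L = 526.5 mL.
R = (PIP − Pplat)/V̇ = (29 − 16) / 0.65 = 13.0/0.65 = 20.0 cmH2O·s/L.
C = Vt/(Pplat − PEEP) = 526.5 / (16 − 4) = 526.5/12.0 = 43.875 mL/cmH2O.
τ = R × C = 20.0 × 0.04388 L/cmH2O = 0.8776 s.
Fraction remaining at end-expiration = e^(−Te/τ) = e^(−0.84/0.8776) = 0.384 → 38.4%.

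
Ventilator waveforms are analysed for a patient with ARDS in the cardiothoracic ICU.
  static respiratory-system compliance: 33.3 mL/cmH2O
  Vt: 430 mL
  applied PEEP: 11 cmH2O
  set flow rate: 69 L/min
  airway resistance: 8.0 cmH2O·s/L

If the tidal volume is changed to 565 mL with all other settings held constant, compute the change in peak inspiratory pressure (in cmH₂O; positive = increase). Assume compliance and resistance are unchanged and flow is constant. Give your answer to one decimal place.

4.1

PIP = Vt/C + R·V̇ + PEEP (constant-flow equation of motion).
Only the elastic term changes: ΔPIP = ΔVt / C = (565 − 430) / 33.3 = 4.054 cmH2O.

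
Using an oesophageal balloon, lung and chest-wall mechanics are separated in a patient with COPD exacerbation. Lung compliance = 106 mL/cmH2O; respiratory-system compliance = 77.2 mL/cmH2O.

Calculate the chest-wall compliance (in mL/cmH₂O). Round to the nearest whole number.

1/Ccw = 1/Crs − 1/CL.
1/Ccw = 1/77.2 − 1/106 = 0.003519.
Ccw = 284.17 mL/cmH2O.

284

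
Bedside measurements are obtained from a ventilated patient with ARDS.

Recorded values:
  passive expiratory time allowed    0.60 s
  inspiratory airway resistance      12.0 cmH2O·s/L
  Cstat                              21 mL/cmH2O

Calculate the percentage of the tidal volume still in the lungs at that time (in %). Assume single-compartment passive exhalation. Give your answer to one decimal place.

9.2

τ = R × C = 12.0 × 21 mL/cmH2O = 12.0 × 0.021 L/cmH2O = 0.252 s.
Passive exhalation: V(t)/V₀ = e^(−t/τ) = e^(−0.60/0.252) = 0.09246.
Fraction remaining = 0.09246 → 9.246%.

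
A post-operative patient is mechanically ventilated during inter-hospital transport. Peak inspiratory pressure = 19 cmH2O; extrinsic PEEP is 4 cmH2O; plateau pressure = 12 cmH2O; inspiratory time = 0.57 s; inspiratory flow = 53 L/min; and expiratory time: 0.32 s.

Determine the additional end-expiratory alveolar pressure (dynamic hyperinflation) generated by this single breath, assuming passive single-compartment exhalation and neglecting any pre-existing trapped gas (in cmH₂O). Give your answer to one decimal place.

Flow: 53 L/min ÷ 60 = 0.8833 L/s.
Vt = flow × Ti = 0.8833 L/s × 0.57 s × 1000 mL/L = 503.48 mL.
R = (PIP − Pplat)/V̇ = (19 − 12) / 0.8833 = 7.0/0.8833 = 7.925 cmH2O·s/L.
C = Vt/(Pplat − PEEP) = 503.48 / (12 − 4) = 503.48/8.0 = 62.935 mL/cmH2O.
τ = R × C = 7.925 × 0.06294 L/cmH2O = 0.4988 s.
Fraction remaining = e^(−Te/τ) = e^(−0.32/0.4988) = 0.5265; trapped volume = 503.48 × 0.5265 = 265.08 mL.
Additional alveolar pressure from trapping ≈ V_trapped / C = 265.08 / 62.935 = 4.212 cmH2O.

4.2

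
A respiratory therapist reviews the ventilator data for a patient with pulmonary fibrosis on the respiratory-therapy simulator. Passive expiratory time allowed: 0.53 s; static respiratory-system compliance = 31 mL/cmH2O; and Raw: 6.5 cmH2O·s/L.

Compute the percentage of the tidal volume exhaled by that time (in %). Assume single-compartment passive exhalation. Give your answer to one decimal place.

92.8

τ = R × C = 6.5 × 31 mL/cmH2O = 6.5 × 0.031 L/cmH2O = 0.2015 s.
Passive exhalation: V(t)/V₀ = e^(−t/τ) = e^(−0.53/0.2015) = 0.07206.
Fraction exhaled = 1 − 0.07206 = 0.9279 → 92.79%.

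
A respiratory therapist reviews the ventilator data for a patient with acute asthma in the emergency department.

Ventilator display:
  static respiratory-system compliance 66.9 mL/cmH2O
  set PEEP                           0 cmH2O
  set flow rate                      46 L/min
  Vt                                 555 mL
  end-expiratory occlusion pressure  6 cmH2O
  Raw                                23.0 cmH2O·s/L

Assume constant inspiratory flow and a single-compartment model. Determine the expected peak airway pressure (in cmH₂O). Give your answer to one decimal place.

31.9

Flow: 46 L/min ÷ 60 = 0.7667 L/s.
Total PEEP = 6 cmH2O (set 0 + intrinsic 6); this is the baseline alveolar pressure.
Equation of motion (constant flow): PIP = Vt/C + R·V̇ + PEEP.
PIP = 555/66.9 + 23.0×0.7667 + 6 = 8.296 + 17.634 + 6 = 31.93 cmH2O.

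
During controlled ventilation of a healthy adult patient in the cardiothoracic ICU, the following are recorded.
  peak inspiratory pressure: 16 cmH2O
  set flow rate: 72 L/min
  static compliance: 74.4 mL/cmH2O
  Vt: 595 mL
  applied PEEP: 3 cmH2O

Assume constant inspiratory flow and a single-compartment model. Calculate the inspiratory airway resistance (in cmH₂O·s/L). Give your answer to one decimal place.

Flow: 72 L/min ÷ 60 = 1.2 L/s.
Equation of motion (constant flow): PIP = Vt/C + R·V̇ + PEEP.
R·V̇ = PIP − Vt/C − PEEP = 16 − 595/74.4 − 3 = 16 − 7.997 − 3 = 5.003 cmH2O.
R = 5.003 / 1.2 = 4.169 cmH2O·s/L.

4.2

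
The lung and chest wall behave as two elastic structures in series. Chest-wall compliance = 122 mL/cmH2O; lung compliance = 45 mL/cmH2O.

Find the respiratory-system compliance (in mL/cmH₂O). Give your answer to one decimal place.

Lung and chest wall are elastances in series: 1/Crs = 1/CL + 1/Ccw.
1/Crs = 1/45 + 1/122 = 0.03042.
Crs = 32.873 mL/cmH2O.

32.9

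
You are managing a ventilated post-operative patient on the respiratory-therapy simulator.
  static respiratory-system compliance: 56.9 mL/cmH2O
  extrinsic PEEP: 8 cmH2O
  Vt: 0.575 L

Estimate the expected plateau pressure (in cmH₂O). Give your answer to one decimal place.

18.1

Pplat = PEEP + Vt / Cstat = 8 + 575 / 56.9 = 8 + 10.105 = 18.105 cmH2O.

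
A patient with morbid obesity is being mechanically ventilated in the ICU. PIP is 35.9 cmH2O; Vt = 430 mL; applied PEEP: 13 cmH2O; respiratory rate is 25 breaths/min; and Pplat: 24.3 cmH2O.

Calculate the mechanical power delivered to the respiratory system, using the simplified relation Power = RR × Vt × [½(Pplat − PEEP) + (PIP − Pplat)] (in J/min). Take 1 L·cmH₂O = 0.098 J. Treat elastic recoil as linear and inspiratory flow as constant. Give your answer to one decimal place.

18.2

Per-breath work = Vt × [½(Pplat−PEEP) + (PIP−Pplat)] = 0.430 × [0.5×11.3 + 11.6] = 0.430 × 17.25 = 7.418 L·cmH2O.
Power = 25 × 7.418 = 185.45 L·cmH2O/min.
× 0.098 J/(L·cmH2O) → 18.174 J/min.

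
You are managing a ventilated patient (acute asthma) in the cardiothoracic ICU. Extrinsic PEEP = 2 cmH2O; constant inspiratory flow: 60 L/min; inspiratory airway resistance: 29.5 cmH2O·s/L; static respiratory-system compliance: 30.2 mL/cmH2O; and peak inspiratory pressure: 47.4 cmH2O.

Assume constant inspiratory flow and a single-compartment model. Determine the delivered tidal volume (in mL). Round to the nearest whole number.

480

Flow: 60 L/min ÷ 60 = 1 L/s.
Equation of motion (constant flow): PIP = Vt/C + R·V̇ + PEEP.
Vt/C = PIP − R·V̇ − PEEP = 47.4 − 29.5 − 2 = 15.9 cmH2O.
Vt = C × 15.9 = 30.2 × 15.9 = 480.18 mL.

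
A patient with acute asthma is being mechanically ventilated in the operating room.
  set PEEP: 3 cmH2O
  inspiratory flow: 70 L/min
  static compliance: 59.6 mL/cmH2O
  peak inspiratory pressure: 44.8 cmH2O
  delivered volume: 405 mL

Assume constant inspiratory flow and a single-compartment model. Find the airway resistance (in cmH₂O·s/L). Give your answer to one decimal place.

Flow: 70 L/min ÷ 60 = 1.1667 L/s.
Equation of motion (constant flow): PIP = Vt/C + R·V̇ + PEEP.
R·V̇ = PIP − Vt/C − PEEP = 44.8 − 405/59.6 − 3 = 44.8 − 6.795 − 3 = 35.005 cmH2O.
R = 35.005 / 1.1667 = 30.003 cmH2O·s/L.

30.0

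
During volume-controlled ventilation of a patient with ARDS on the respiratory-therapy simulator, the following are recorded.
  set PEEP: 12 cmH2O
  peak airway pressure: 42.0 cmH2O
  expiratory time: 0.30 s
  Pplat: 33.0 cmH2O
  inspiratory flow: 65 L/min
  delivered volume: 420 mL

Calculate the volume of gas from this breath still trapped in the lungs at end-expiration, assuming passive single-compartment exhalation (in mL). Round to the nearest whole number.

69

Flow: 65 L/min ÷ 60 = 1.0833 L/s.
R = (PIP − Pplat)/V̇ = (42.0 − 33.0) / 1.0833 = 9.0/1.0833 = 8.308 cmH2O·s/L.
C = Vt/(Pplat − PEEP) = 420.0 / (33.0 − 12) = 420.0/21.0 = 20.0 mL/cmH2O.
τ = R × C = 8.308 × 0.02 L/cmH2O = 0.1662 s.
Fraction remaining = e^(−Te/τ) = e^(−0.30/0.1662) = 0.1645.
Trapped volume = 420.0 × 0.1645 = 69.09 mL.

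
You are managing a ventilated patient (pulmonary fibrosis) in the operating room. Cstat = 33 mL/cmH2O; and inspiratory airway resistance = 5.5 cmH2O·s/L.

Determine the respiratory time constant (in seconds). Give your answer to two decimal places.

0.18

τ = R × C = 5.5 × 33 mL/cmH2O = 5.5 × 0.033 L/cmH2O = 0.1815 s.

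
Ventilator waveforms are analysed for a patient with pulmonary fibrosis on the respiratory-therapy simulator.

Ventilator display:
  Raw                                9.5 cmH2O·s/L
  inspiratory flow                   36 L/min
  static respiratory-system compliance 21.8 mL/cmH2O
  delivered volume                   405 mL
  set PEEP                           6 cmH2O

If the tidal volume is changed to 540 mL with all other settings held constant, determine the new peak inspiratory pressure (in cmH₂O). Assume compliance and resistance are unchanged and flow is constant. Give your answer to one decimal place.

36.5

Flow: 36 L/min ÷ 60 = 0.6 L/s.
PIP = Vt/C + R·V̇ + PEEP (constant-flow equation of motion).
Only the elastic term changes: ΔPIP = ΔVt / C = (540 − 405) / 21.8 = 6.193 cmH2O.
Original PIP = 405/21.8 + 9.5×0.6 + 6 = 30.278 cmH2O; new PIP = 30.278 + (6.193) = 36.471 cmH2O.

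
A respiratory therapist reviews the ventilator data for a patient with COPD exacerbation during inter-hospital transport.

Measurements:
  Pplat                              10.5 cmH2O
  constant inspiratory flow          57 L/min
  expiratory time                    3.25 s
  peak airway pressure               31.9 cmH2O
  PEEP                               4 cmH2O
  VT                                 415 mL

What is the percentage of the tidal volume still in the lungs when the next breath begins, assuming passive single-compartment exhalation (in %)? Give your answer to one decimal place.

Flow: 57 L/min ÷ 60 = 0.95 L/s.
R = (PIP − Pplat)/V̇ = (31.9 − 10.5) / 0.95 = 21.4/0.95 = 22.526 cmH2O·s/L.
C = Vt/(Pplat − PEEP) = 415.0 / (10.5 − 4) = 415.0/6.5 = 63.846 mL/cmH2O.
τ = R × C = 22.526 × 0.06385 L/cmH2O = 1.438 s.
Fraction remaining at end-expiration = e^(−Te/τ) = e^(−3.25/1.438) = 0.1043 → 10.43%.

10.4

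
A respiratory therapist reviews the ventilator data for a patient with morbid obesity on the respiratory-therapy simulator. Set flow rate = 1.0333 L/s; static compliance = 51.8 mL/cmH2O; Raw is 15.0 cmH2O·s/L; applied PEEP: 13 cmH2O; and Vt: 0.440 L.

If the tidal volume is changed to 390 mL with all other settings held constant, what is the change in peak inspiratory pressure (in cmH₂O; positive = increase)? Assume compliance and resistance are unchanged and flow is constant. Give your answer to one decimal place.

PIP = Vt/C + R·V̇ + PEEP (constant-flow equation of motion).
Only the elastic term changes: ΔPIP = ΔVt / C = (390 − 440) / 51.8 = -0.9653 cmH2O.

-1.0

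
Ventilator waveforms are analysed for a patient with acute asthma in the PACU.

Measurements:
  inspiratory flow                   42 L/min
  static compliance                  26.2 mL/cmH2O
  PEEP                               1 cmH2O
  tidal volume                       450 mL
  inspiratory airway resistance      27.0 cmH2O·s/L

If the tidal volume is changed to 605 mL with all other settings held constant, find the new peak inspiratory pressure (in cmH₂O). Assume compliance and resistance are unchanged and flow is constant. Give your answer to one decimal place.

43.0

Flow: 42 L/min ÷ 60 = 0.7 L/s.
PIP = Vt/C + R·V̇ + PEEP (constant-flow equation of motion).
Only the elastic term changes: ΔPIP = ΔVt / C = (605 − 450) / 26.2 = 5.916 cmH2O.
Original PIP = 450/26.2 + 27.0×0.7 + 1 = 37.076 cmH2O; new PIP = 37.076 + (5.916) = 42.992 cmH2O.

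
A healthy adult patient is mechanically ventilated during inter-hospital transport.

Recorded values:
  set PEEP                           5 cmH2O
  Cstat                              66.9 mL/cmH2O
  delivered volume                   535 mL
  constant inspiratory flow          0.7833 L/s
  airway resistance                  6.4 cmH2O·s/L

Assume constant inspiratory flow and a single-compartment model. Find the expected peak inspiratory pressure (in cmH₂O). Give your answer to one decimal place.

18.0

Equation of motion (constant flow): PIP = Vt/C + R·V̇ + PEEP.
PIP = 535/66.9 + 6.4×0.7833 + 5 = 7.997 + 5.013 + 5 = 18.01 cmH2O.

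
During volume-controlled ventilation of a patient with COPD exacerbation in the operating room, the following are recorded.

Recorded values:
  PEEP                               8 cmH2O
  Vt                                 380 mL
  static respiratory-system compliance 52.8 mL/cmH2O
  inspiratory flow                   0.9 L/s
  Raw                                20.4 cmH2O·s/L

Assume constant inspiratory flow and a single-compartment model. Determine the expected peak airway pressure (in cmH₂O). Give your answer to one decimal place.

Equation of motion (constant flow): PIP = Vt/C + R·V̇ + PEEP.
PIP = 380/52.8 + 20.4×0.9 + 8 = 7.197 + 18.36 + 8 = 33.557 cmH2O.

33.6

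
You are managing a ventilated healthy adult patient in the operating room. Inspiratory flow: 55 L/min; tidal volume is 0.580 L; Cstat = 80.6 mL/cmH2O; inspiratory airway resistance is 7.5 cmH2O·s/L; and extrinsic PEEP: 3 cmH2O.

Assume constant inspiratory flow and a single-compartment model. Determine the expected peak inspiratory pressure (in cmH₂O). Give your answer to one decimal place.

17.1

Flow: 55 L/min ÷ 60 = 0.9167 L/s.
Equation of motion (constant flow): PIP = Vt/C + R·V̇ + PEEP.
PIP = 580/80.6 + 7.5×0.9167 + 3 = 7.196 + 6.875 + 3 = 17.071 cmH2O.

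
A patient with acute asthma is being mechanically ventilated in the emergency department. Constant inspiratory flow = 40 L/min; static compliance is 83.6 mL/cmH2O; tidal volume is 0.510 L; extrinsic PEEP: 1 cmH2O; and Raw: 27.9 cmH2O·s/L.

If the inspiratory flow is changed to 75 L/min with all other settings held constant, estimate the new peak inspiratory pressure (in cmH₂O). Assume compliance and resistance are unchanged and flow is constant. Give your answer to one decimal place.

Flow: 40 L/min ÷ 60 = 0.6667 L/s.
New flow: 75 L/min ÷ 60 = 1.25 L/s.
PIP = Vt/C + R·V̇ + PEEP (constant-flow equation of motion).
Only the resistive term changes: ΔPIP = R × ΔV̇ = 27.9 × (1.25 − 0.6667) = 27.9 × 0.5833 = 16.274 cmH2O.
Original PIP = 510/83.6 + 27.9×0.6667 + 1 = 25.701 cmH2O; new PIP = 25.701 + (16.274) = 41.975 cmH2O.

42.0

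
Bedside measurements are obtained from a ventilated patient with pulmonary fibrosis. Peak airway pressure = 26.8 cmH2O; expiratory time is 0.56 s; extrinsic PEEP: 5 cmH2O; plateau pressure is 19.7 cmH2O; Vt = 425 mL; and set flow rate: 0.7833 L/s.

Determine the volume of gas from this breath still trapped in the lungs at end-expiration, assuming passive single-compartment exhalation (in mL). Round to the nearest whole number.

50

R = (PIP − Pplat)/V̇ = (26.8 − 19.7) / 0.7833 = 7.1/0.7833 = 9.064 cmH2O·s/L.
C = Vt/(Pplat − PEEP) = 425.0 / (19.7 − 5) = 425.0/14.7 = 28.912 mL/cmH2O.
τ = R × C = 9.064 × 0.02891 L/cmH2O = 0.262 s.
Fraction remaining = e^(−Te/τ) = e^(−0.56/0.262) = 0.118.
Trapped volume = 425.0 × 0.118 = 50.15 mL.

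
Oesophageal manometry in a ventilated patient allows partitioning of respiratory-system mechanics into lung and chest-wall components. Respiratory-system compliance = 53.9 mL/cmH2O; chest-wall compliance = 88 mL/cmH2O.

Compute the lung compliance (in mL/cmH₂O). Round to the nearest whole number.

1/CL = 1/Crs − 1/Ccw.
1/CL = 1/53.9 − 1/88 = 0.007189.
CL = 139.1 mL/cmH2O.

139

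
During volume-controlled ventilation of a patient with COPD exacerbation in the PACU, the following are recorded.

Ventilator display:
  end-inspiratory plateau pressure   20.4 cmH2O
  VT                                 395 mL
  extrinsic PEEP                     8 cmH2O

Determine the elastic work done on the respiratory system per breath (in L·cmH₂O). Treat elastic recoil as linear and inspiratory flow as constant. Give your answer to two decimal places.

2.45

Elastic work ≈ ½ × (Pplat − PEEP) × Vt = 0.5 × (20.4 − 8) × 0.395 L = 0.5 × 12.4 × 0.395 = 2.449 L·cmH2O.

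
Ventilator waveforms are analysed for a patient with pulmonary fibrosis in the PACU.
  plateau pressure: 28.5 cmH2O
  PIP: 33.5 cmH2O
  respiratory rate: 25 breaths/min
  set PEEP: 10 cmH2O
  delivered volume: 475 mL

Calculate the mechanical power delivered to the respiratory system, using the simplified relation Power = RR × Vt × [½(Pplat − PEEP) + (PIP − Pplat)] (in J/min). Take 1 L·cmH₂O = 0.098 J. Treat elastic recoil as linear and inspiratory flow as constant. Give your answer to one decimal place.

Per-breath work = Vt × [½(Pplat−PEEP) + (PIP−Pplat)] = 0.475 × [0.5×18.5 + 5.0] = 0.475 × 14.25 = 6.769 L·cmH2O.
Power = 25 × 6.769 = 169.23 L·cmH2O/min.
× 0.098 J/(L·cmH2O) → 16.585 J/min.

16.6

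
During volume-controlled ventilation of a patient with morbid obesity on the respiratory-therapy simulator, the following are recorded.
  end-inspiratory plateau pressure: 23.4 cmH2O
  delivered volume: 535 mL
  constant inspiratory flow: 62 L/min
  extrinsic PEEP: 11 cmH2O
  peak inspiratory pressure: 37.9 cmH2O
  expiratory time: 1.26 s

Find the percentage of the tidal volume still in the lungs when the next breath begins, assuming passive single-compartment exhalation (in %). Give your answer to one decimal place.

12.5

Flow: 62 L/min ÷ 60 = 1.0333 L/s.
R = (PIP − Pplat)/V̇ = (37.9 − 23.4) / 1.0333 = 14.5/1.0333 = 14.033 cmH2O·s/L.
C = Vt/(Pplat − PEEP) = 535.0 / (23.4 − 11) = 535.0/12.4 = 43.145 mL/cmH2O.
τ = R × C = 14.033 × 0.04315 L/cmH2O = 0.6055 s.
Fraction remaining at end-expiration = e^(−Te/τ) = e^(−1.26/0.6055) = 0.1248 → 12.48%.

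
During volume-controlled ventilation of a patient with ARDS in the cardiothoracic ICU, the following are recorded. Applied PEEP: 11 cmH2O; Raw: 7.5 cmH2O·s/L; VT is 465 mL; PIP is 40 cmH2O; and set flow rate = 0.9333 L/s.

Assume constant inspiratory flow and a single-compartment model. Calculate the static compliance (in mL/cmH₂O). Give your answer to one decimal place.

21.1

Equation of motion (constant flow): PIP = Vt/C + R·V̇ + PEEP.
Vt/C = PIP − R·V̇ − PEEP = 40 − 7.5×0.9333 − 11 = 40 − 7.0 − 11 = 22.0 cmH2O.
C = Vt / 22.0 = 465 / 22.0 = 21.136 mL/cmH2O.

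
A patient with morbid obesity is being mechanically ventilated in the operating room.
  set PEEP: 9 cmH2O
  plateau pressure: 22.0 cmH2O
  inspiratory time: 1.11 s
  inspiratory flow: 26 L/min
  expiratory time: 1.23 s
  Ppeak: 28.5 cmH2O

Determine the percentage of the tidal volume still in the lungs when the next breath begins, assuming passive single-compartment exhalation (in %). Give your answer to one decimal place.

Flow: 26 L/min ÷ 60 = 0.4333 L/s.
Vt = flow × Ti = 0.4333 L/s × 1.11 s × 1000 mL/L = 480.96 mL.
R = (PIP − Pplat)/V̇ = (28.5 − 22.0) / 0.4333 = 6.5/0.4333 = 15.001 cmH2O·s/L.
C = Vt/(Pplat − PEEP) = 480.96 / (22.0 − 9) = 480.96/13.0 = 36.997 mL/cmH2O.
τ = R × C = 15.001 × 0.037 L/cmH2O = 0.555 s.
Fraction remaining at end-expiration = e^(−Te/τ) = e^(−1.23/0.555) = 0.109 → 10.9%.

10.9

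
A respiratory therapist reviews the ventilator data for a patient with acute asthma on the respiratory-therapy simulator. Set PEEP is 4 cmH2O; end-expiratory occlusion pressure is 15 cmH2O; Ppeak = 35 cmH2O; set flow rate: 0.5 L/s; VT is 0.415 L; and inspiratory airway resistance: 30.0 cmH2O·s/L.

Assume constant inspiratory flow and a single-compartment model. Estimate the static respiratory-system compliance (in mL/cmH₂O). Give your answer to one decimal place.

83.0

Total PEEP = 15 cmH2O (set 4 + intrinsic 11); this is the baseline alveolar pressure.
Equation of motion (constant flow): PIP = Vt/C + R·V̇ + PEEP.
Vt/C = PIP − R·V̇ − PEEP = 35 − 30.0×0.5 − 15 = 35 − 15.0 − 15 = 5.0 cmH2O.
C = Vt / 5.0 = 415 / 5.0 = 83.0 mL/cmH2O.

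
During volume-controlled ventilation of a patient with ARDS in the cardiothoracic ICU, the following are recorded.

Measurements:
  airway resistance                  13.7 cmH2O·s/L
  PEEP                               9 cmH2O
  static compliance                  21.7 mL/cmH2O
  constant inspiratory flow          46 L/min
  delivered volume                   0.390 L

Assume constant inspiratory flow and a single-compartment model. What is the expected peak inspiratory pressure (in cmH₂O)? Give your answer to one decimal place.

37.5

Flow: 46 L/min ÷ 60 = 0.7667 L/s.
Equation of motion (constant flow): PIP = Vt/C + R·V̇ + PEEP.
PIP = 390/21.7 + 13.7×0.7667 + 9 = 17.972 + 10.504 + 9 = 37.476 cmH2O.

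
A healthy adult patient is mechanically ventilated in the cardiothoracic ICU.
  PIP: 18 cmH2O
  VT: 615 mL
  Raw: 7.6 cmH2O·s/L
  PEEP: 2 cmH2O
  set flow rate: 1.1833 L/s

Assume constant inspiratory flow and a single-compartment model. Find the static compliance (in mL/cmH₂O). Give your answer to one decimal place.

87.8

Equation of motion (constant flow): PIP = Vt/C + R·V̇ + PEEP.
Vt/C = PIP − R·V̇ − PEEP = 18 − 7.6×1.1833 − 2 = 18 − 8.993 − 2 = 7.007 cmH2O.
C = Vt / 7.007 = 615 / 7.007 = 87.769 mL/cmH2O.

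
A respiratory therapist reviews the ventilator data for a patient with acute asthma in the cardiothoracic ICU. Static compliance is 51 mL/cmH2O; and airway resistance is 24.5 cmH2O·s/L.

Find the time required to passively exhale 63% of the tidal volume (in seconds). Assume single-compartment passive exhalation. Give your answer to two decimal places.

τ = R × C = 24.5 × 51 mL/cmH2O = 24.5 × 0.051 L/cmH2O = 1.25 s.
Exhaled fraction f = 1 − e^(−t/τ) → t = −τ·ln(1 − f) = −1.25·ln(0.37) = 1.243 s.

1.24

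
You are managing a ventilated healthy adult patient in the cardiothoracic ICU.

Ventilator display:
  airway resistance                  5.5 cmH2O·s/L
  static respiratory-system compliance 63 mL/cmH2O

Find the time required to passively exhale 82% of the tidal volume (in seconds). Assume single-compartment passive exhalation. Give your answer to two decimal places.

τ = R × C = 5.5 × 63 mL/cmH2O = 5.5 × 0.063 L/cmH2O = 0.3465 s.
Exhaled fraction f = 1 − e^(−t/τ) → t = −τ·ln(1 − f) = −0.3465·ln(0.18) = 0.5942 s.

0.59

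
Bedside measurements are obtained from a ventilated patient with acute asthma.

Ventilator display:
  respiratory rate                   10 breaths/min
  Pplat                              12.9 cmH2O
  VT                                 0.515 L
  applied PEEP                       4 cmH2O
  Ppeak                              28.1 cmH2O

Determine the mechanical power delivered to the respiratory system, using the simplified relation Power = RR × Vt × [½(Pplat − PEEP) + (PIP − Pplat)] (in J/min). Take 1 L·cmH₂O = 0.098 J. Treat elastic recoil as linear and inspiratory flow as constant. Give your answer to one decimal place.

Per-breath work = Vt × [½(Pplat−PEEP) + (PIP−Pplat)] = 0.515 × [0.5×8.9 + 15.2] = 0.515 × 19.65 = 10.12 L·cmH2O.
Power = 10 × 10.12 = 101.2 L·cmH2O/min.
× 0.098 J/(L·cmH2O) → 9.918 J/min.

9.9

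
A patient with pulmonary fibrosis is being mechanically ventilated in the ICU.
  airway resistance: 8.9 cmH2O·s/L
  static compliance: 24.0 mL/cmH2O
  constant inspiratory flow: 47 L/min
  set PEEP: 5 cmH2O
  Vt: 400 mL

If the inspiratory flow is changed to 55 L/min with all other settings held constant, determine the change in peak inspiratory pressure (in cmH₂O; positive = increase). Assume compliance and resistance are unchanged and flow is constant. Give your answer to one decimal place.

1.2

Flow: 47 L/min ÷ 60 = 0.7833 L/s.
New flow: 55 L/min ÷ 60 = 0.9167 L/s.
PIP = Vt/C + R·V̇ + PEEP (constant-flow equation of motion).
Only the resistive term changes: ΔPIP = R × ΔV̇ = 8.9 × (0.9167 − 0.7833) = 8.9 × 0.1334 = 1.187 cmH2O.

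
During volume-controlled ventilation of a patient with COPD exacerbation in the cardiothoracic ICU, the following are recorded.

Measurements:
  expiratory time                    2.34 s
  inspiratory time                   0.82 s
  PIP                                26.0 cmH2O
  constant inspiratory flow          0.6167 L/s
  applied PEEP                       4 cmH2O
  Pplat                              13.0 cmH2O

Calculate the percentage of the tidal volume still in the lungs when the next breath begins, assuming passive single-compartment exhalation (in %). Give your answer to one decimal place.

Vt = flow × Ti = 0.6167 L/s × 0.82 s × 1000 mL/L = 505.69 mL.
R = (PIP − Pplat)/V̇ = (26.0 − 13.0) / 0.6167 = 13.0/0.6167 = 21.08 cmH2O·s/L.
C = Vt/(Pplat − PEEP) = 505.69 / (13.0 − 4) = 505.69/9.0 = 56.188 mL/cmH2O.
τ = R × C = 21.08 × 0.05619 L/cmH2O = 1.184 s.
Fraction remaining at end-expiration = e^(−Te/τ) = e^(−2.34/1.184) = 0.1386 → 13.86%.

13.9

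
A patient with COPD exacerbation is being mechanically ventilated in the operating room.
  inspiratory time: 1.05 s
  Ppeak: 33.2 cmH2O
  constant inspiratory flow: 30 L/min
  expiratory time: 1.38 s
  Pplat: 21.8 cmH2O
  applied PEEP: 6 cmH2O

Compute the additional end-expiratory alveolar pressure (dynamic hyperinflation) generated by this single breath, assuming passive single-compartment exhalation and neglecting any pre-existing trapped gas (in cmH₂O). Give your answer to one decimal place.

2.6

Flow: 30 L/min ÷ 60 = 0.5 L/s.
Vt = flow × Ti = 0.5 L/s × 1.05 s × 1000 mL/L = 525.0 mL.
R = (PIP − Pplat)/V̇ = (33.2 − 21.8) / 0.5 = 11.4/0.5 = 22.8 cmH2O·s/L.
C = Vt/(Pplat − PEEP) = 525.0 / (21.8 − 6) = 525.0/15.8 = 33.228 mL/cmH2O.
τ = R × C = 22.8 × 0.03323 L/cmH2O = 0.7576 s.
Fraction remaining = e^(−Te/τ) = e^(−1.38/0.7576) = 0.1618; trapped volume = 525.0 × 0.1618 = 84.945 mL.
Additional alveolar pressure from trapping ≈ V_trapped / C = 84.945 / 33.228 = 2.556 cmH2O.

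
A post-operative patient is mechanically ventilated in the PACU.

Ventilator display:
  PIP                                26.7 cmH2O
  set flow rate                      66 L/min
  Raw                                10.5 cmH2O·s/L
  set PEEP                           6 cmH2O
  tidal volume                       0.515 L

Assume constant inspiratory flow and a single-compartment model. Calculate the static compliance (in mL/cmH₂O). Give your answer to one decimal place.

56.3

Flow: 66 L/min ÷ 60 = 1.1 L/s.
Equation of motion (constant flow): PIP = Vt/C + R·V̇ + PEEP.
Vt/C = PIP − R·V̇ − PEEP = 26.7 − 10.5×1.1 − 6 = 26.7 − 11.55 − 6 = 9.15 cmH2O.
C = Vt / 9.15 = 515 / 9.15 = 56.284 mL/cmH2O.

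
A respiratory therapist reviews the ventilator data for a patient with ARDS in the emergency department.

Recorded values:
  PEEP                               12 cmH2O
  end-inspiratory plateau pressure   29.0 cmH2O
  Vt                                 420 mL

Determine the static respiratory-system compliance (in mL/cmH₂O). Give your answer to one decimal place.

Cstat = Vt / (Pplat − PEEP) = 420 / (29.0 − 12) = 420 / 17.0 = 24.706 mL/cmH2O.

24.7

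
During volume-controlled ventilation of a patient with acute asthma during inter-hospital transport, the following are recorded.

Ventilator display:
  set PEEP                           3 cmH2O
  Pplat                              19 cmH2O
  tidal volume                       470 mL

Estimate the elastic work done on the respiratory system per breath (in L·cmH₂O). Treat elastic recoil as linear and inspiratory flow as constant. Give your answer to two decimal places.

Elastic work ≈ ½ × (Pplat − PEEP) × Vt = 0.5 × (19 − 3) × 0.470 L = 0.5 × 16.0 × 0.470 = 3.76 L·cmH2O.

3.76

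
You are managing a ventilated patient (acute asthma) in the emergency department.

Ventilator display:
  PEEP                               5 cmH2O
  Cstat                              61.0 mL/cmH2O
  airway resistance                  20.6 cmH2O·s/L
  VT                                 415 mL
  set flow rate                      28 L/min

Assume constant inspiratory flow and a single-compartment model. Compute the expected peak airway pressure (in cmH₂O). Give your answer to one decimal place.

Flow: 28 L/min ÷ 60 = 0.4667 L/s.
Equation of motion (constant flow): PIP = Vt/C + R·V̇ + PEEP.
PIP = 415/61.0 + 20.6×0.4667 + 5 = 6.803 + 9.614 + 5 = 21.417 cmH2O.

21.4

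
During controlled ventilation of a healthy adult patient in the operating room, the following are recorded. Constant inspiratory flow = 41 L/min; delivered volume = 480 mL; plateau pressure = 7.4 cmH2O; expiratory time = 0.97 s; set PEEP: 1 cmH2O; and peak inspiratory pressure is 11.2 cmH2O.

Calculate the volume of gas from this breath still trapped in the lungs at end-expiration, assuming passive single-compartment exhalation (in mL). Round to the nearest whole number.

Flow: 41 L/min ÷ 60 = 0.6833 L/s.
R = (PIP − Pplat)/V̇ = (11.2 − 7.4) / 0.6833 = 3.8/0.6833 = 5.561 cmH2O·s/L.
C = Vt/(Pplat − PEEP) = 480.0 / (7.4 − 1) = 480.0/6.4 = 75.0 mL/cmH2O.
τ = R × C = 5.561 × 0.075 L/cmH2O = 0.4171 s.
Fraction remaining = e^(−Te/τ) = e^(−0.97/0.4171) = 0.09773.
Trapped volume = 480.0 × 0.09773 = 46.91 mL.

47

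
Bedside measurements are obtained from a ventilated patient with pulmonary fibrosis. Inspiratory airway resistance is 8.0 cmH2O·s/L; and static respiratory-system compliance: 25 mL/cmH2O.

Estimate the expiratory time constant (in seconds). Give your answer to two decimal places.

0.20

τ = R × C = 8.0 × 25 mL/cmH2O = 8.0 × 0.025 L/cmH2O = 0.2 s.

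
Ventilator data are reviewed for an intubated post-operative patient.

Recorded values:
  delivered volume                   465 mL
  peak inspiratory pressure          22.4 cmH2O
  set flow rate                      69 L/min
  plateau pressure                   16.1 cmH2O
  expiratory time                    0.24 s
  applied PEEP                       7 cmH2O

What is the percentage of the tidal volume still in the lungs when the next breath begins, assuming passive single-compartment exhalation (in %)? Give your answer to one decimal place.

42.4

Flow: 69 L/min ÷ 60 = 1.15 L/s.
R = (PIP − Pplat)/V̇ = (22.4 − 16.1) / 1.15 = 6.3/1.15 = 5.478 cmH2O·s/L.
C = Vt/(Pplat − PEEP) = 465.0 / (16.1 − 7) = 465.0/9.1 = 51.099 mL/cmH2O.
τ = R × C = 5.478 × 0.0511 L/cmH2O = 0.2799 s.
Fraction remaining at end-expiration = e^(−Te/τ) = e^(−0.24/0.2799) = 0.4242 → 42.42%.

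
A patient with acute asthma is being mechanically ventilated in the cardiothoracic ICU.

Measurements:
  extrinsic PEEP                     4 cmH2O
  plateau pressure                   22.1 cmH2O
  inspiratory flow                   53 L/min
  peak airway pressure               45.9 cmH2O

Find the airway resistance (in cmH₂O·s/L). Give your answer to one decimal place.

Flow: 53 L/min ÷ 60 = 0.8833 L/s.
Raw = (PIP − Pplat) / flow = (45.9 − 22.1) / 0.8833 = 23.8 / 0.8833 = 26.944 cmH2O·s/L.

26.9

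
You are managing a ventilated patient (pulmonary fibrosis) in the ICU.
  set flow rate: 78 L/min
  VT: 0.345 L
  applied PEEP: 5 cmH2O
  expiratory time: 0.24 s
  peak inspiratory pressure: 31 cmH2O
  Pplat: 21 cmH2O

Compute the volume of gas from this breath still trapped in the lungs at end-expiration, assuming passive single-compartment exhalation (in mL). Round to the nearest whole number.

81

Flow: 78 L/min ÷ 60 = 1.3 L/s.
R = (PIP − Pplat)/V̇ = (31 − 21) / 1.3 = 10.0/1.3 = 7.692 cmH2O·s/L.
C = Vt/(Pplat − PEEP) = 345.0 / (21 − 5) = 345.0/16.0 = 21.563 mL/cmH2O.
τ = R × C = 7.692 × 0.02156 L/cmH2O = 0.1658 s.
Fraction remaining = e^(−Te/τ) = e^(−0.24/0.1658) = 0.2352.
Trapped volume = 345.0 × 0.2352 = 81.144 mL.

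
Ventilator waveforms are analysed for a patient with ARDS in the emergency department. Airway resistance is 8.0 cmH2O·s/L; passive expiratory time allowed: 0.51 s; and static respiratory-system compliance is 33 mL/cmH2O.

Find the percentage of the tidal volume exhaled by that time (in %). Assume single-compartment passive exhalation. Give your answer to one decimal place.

τ = R × C = 8.0 × 33 mL/cmH2O = 8.0 × 0.033 L/cmH2O = 0.264 s.
Passive exhalation: V(t)/V₀ = e^(−t/τ) = e^(−0.51/0.264) = 0.1449.
Fraction exhaled = 1 − 0.1449 = 0.8551 → 85.51%.

85.5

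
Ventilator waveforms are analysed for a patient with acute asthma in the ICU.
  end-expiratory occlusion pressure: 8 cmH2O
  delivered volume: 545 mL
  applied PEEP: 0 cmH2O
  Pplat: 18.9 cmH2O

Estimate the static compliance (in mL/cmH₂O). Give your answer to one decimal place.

50.0

End-expiratory occlusion gives total PEEP = 8 cmH2O (intrinsic PEEP = 8 − 0 = 8). Use total PEEP for the elastic gradient.
Cstat = Vt / (Pplat − PEEPtotal) = 545 / (18.9 − 8) = 545 / 10.9 = 50.0 mL/cmH2O.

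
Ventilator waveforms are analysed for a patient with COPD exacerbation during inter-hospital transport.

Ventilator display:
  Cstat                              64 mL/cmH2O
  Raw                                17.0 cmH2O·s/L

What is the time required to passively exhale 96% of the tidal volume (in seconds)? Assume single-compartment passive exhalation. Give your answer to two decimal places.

3.50

τ = R × C = 17.0 × 64 mL/cmH2O = 17.0 × 0.064 L/cmH2O = 1.088 s.
Exhaled fraction f = 1 − e^(−t/τ) → t = −τ·ln(1 − f) = −1.088·ln(0.04) = 3.502 s.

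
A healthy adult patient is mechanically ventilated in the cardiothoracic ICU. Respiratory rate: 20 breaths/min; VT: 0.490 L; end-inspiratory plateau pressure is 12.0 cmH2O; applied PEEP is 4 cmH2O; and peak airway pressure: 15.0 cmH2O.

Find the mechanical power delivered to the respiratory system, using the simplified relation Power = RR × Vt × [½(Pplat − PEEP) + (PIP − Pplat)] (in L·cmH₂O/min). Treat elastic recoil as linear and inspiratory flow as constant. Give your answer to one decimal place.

68.6

Per-breath work = Vt × [½(Pplat−PEEP) + (PIP−Pplat)] = 0.490 × [0.5×8.0 + 3.0] = 0.490 × 7.0 = 3.43 L·cmH2O.
Power = 20 × 3.43 = 68.6 L·cmH2O/min.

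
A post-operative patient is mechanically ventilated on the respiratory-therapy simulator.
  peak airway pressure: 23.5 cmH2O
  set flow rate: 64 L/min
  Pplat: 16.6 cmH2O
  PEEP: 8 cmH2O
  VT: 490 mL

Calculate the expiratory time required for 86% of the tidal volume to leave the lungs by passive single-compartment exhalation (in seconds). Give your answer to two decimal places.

0.72

Flow: 64 L/min ÷ 60 = 1.0667 L/s.
R = (PIP − Pplat)/V̇ = (23.5 − 16.6) / 1.0667 = 6.9/1.0667 = 6.469 cmH2O·s/L.
C = Vt/(Pplat − PEEP) = 490.0 / (16.6 − 8) = 490.0/8.6 = 56.977 mL/cmH2O.
τ = R × C = 6.469 × 0.05698 L/cmH2O = 0.3686 s.
t = −τ·ln(1 − 0.86) = −0.3686·ln(0.14) = 0.7247 s.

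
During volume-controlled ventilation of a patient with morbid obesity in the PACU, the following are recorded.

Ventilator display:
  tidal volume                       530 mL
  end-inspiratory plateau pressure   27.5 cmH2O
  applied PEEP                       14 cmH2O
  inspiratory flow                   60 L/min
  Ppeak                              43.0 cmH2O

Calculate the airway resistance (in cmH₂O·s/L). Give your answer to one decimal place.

15.5

Flow: 60 L/min ÷ 60 = 1 L/s.
Raw = (PIP − Pplat) / flow = (43.0 − 27.5) / 1 = 15.5 / 1 = 15.5 cmH2O·s/L.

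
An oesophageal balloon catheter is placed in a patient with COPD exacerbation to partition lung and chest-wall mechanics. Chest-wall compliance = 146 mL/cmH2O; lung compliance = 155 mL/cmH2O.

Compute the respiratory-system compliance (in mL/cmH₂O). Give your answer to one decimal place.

75.2

Lung and chest wall are elastances in series: 1/Crs = 1/CL + 1/Ccw.
1/Crs = 1/155 + 1/146 = 0.0133.
Crs = 75.188 mL/cmH2O.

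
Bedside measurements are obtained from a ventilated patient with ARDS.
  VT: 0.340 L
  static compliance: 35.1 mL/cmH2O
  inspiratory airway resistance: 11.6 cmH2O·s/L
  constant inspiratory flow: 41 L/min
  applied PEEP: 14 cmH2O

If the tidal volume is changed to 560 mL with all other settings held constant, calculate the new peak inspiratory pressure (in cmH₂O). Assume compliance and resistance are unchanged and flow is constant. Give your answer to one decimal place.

Flow: 41 L/min ÷ 60 = 0.6833 L/s.
PIP = Vt/C + R·V̇ + PEEP (constant-flow equation of motion).
Only the elastic term changes: ΔPIP = ΔVt / C = (560 − 340) / 35.1 = 6.268 cmH2O.
Original PIP = 340/35.1 + 11.6×0.6833 + 14 = 31.613 cmH2O; new PIP = 31.613 + (6.268) = 37.881 cmH2O.

37.9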